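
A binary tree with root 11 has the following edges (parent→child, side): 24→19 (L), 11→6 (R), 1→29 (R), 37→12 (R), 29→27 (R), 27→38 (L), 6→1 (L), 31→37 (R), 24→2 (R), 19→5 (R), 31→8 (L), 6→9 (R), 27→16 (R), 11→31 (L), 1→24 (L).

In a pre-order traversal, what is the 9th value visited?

Pre-order visits the node, then its left subtree, then its right subtree.
Visit 11.
At 11: go left to 31.
  Visit 31.
  At 31: go left to 8.
    8 is a leaf — visit 8.
  At 31: go right to 37.
    Visit 37.
    At 37: no left child.
    At 37: go right to 12.
      12 is a leaf — visit 12.
At 11: go right to 6.
  Visit 6.
  At 6: go left to 1.
    Visit 1.
    At 1: go left to 24.
      Visit 24.
      At 24: go left to 19.
        Visit 19.
        At 19: no left child.
        At 19: go right to 5.
          5 is a leaf — visit 5.
      At 24: go right to 2.
        2 is a leaf — visit 2.
    At 1: go right to 29.
      Visit 29.
      At 29: no left child.
      At 29: go right to 27.
        Visit 27.
        At 27: go left to 38.
          38 is a leaf — visit 38.
        At 27: go right to 16.
          16 is a leaf — visit 16.
  At 6: go right to 9.
    9 is a leaf — visit 9.
Full pre-order sequence: 11, 31, 8, 37, 12, 6, 1, 24, 19, 5, 2, 29, 27, 38, 16, 9.

19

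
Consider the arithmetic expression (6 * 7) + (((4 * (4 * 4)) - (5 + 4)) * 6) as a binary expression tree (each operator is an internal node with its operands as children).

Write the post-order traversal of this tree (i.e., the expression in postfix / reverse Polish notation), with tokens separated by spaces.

Post-order on an expression tree gives postfix notation: for each operator, emit left operand, right operand, then the operator.

6 7 * 4 4 4 * * 5 4 + - 6 * +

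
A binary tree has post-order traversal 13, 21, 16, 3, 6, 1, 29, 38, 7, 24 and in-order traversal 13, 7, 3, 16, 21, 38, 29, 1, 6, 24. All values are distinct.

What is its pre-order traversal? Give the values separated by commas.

24, 7, 13, 38, 3, 16, 21, 29, 1, 6

The last element of post-order is the root; it splits in-order into left and right subtrees.
Root 24: left subtree has 9 nodes {13, 7, 3, 16, 21, 38, 29, 1, 6}, right has 0 { }.
  Root 7: left subtree has 1 node {13}, right has 7 {3, 16, 21, 38, 29, 1, 6}.
    Root 38: left subtree has 3 nodes {3, 16, 21}, right has 3 {29, 1, 6}.
      Root 3: left subtree has 0 nodes { }, right has 2 {16, 21}.
        Root 16: left subtree has 0 nodes { }, right has 1 {21}.
      Root 29: left subtree has 0 nodes { }, right has 2 {1, 6}.
        Root 1: left subtree has 0 nodes { }, right has 1 {6}.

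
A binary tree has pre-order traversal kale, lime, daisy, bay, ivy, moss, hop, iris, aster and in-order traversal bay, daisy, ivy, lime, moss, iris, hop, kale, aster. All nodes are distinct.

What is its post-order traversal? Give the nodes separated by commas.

The first element of pre-order is the root; it splits in-order into left and right subtrees.
Root kale: left subtree has 7 nodes {bay, daisy, ivy, lime, moss, iris, hop}, right has 1 {aster}.
  Root lime: left subtree has 3 nodes {bay, daisy, ivy}, right has 3 {moss, iris, hop}.
    Root daisy: left subtree has 1 node {bay}, right has 1 {ivy}.
    Root moss: left subtree has 0 nodes { }, right has 2 {iris, hop}.
      Root hop: left subtree has 1 node {iris}, right has 0 { }.

bay, ivy, daisy, iris, hop, moss, lime, aster, kale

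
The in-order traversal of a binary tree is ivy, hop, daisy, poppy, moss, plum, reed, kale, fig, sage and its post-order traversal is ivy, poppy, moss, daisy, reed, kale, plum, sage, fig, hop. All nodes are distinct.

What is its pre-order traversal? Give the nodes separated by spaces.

hop ivy fig plum daisy moss poppy kale reed sage

The last element of post-order is the root; it splits in-order into left and right subtrees.
Root hop: left subtree has 1 node {ivy}, right has 8 {daisy, poppy, moss, plum, reed, kale, fig, sage}.
  Root fig: left subtree has 6 nodes {daisy, poppy, moss, plum, reed, kale}, right has 1 {sage}.
    Root plum: left subtree has 3 nodes {daisy, poppy, moss}, right has 2 {reed, kale}.
      Root daisy: left subtree has 0 nodes { }, right has 2 {poppy, moss}.
        Root moss: left subtree has 1 node {poppy}, right has 0 { }.
      Root kale: left subtree has 1 node {reed}, right has 0 { }.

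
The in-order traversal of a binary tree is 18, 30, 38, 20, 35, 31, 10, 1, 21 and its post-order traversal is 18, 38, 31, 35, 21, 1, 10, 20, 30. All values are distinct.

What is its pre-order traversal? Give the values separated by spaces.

30 18 20 38 10 35 31 1 21

The last element of post-order is the root; it splits in-order into left and right subtrees.
Root 30: left subtree has 1 node {18}, right has 7 {38, 20, 35, 31, 10, 1, 21}.
  Root 20: left subtree has 1 node {38}, right has 5 {35, 31, 10, 1, 21}.
    Root 10: left subtree has 2 nodes {35, 31}, right has 2 {1, 21}.
      Root 35: left subtree has 0 nodes { }, right has 1 {31}.
      Root 1: left subtree has 0 nodes { }, right has 1 {21}.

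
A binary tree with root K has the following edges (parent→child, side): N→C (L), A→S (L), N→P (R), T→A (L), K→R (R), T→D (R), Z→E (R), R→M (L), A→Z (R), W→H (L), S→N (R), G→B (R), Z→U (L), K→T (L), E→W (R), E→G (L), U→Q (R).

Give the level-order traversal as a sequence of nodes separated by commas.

K, T, R, A, D, M, S, Z, N, U, E, C, P, Q, G, W, B, H

Level-order visits nodes level by level from the root, left to right within each level.
Level 0: K
Level 1: T, R
Level 2: A, D, M
Level 3: S, Z
Level 4: N, U, E
Level 5: C, P, Q, G, W
Level 6: B, H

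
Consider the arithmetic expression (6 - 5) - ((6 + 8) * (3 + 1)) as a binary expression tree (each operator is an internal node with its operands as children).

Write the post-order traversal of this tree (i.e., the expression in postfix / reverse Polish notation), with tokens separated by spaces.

Post-order on an expression tree gives postfix notation: for each operator, emit left operand, right operand, then the operator.

6 5 - 6 8 + 3 1 + * -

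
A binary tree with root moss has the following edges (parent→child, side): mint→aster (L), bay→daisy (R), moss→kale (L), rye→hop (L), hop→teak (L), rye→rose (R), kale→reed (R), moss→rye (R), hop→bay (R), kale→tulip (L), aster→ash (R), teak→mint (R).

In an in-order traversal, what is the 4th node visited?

In-order visits the left subtree, then the node, then the right subtree.
At moss: go left to kale.
  At kale: go left to tulip.
    tulip is a leaf — visit tulip.
  Visit kale.
  At kale: go right to reed.
    reed is a leaf — visit reed.
Visit moss.
At moss: go right to rye.
  At rye: go left to hop.
    At hop: go left to teak.
      At teak: no left child.
      Visit teak.
      At teak: go right to mint.
        At mint: go left to aster.
          At aster: no left child.
          Visit aster.
          At aster: go right to ash.
            ash is a leaf — visit ash.
        Visit mint.
        At mint: no right child.
    Visit hop.
    At hop: go right to bay.
      At bay: no left child.
      Visit bay.
      At bay: go right to daisy.
        daisy is a leaf — visit daisy.
  Visit rye.
  At rye: go right to rose.
    rose is a leaf — visit rose.
Full in-order sequence: tulip, kale, reed, moss, teak, aster, ash, mint, hop, bay, daisy, rye, rose.

moss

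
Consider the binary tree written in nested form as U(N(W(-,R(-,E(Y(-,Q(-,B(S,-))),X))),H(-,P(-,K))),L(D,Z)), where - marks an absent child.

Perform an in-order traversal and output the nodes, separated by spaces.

W R Y Q S B E X N H P K U D L Z

In-order visits the left subtree, then the node, then the right subtree.
At U: go left to N.
  At N: go left to W.
    At W: no left child.
    Visit W.
    At W: go right to R.
      At R: no left child.
      Visit R.
      At R: go right to E.
        At E: go left to Y.
          At Y: no left child.
          Visit Y.
          At Y: go right to Q.
            At Q: no left child.
            Visit Q.
            At Q: go right to B.
              At B: go left to S.
                S is a leaf — visit S.
              Visit B.
              At B: no right child.
        Visit E.
        At E: go right to X.
          X is a leaf — visit X.
  Visit N.
  At N: go right to H.
    At H: no left child.
    Visit H.
    At H: go right to P.
      At P: no left child.
      Visit P.
      At P: go right to K.
        K is a leaf — visit K.
Visit U.
At U: go right to L.
  At L: go left to D.
    D is a leaf — visit D.
  Visit L.
  At L: go right to Z.
    Z is a leaf — visit Z.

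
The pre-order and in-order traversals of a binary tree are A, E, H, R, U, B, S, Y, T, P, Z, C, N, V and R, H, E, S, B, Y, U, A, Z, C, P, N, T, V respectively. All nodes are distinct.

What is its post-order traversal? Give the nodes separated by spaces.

The first element of pre-order is the root; it splits in-order into left and right subtrees.
Root A: left subtree has 7 nodes {R, H, E, S, B, Y, U}, right has 6 {Z, C, P, N, T, V}.
  Root E: left subtree has 2 nodes {R, H}, right has 4 {S, B, Y, U}.
    Root H: left subtree has 1 node {R}, right has 0 { }.
    Root U: left subtree has 3 nodes {S, B, Y}, right has 0 { }.
      Root B: left subtree has 1 node {S}, right has 1 {Y}.
  Root T: left subtree has 4 nodes {Z, C, P, N}, right has 1 {V}.
    Root P: left subtree has 2 nodes {Z, C}, right has 1 {N}.
      Root Z: left subtree has 0 nodes { }, right has 1 {C}.

R H S Y B U E C Z N P V T A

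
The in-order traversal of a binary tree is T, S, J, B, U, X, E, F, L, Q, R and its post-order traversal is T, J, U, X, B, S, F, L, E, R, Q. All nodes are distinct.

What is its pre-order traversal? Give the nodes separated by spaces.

Q E S T B J X U L F R

The last element of post-order is the root; it splits in-order into left and right subtrees.
Root Q: left subtree has 9 nodes {T, S, J, B, U, X, E, F, L}, right has 1 {R}.
  Root E: left subtree has 6 nodes {T, S, J, B, U, X}, right has 2 {F, L}.
    Root S: left subtree has 1 node {T}, right has 4 {J, B, U, X}.
      Root B: left subtree has 1 node {J}, right has 2 {U, X}.
        Root X: left subtree has 1 node {U}, right has 0 { }.
    Root L: left subtree has 1 node {F}, right has 0 { }.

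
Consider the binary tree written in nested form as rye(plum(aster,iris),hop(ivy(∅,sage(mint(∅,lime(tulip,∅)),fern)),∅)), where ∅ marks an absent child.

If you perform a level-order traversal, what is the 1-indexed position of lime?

10

Level-order visits nodes level by level from the root, left to right within each level.
Level 0: rye
Level 1: plum, hop
Level 2: aster, iris, ivy
Level 3: sage
Level 4: mint, fern
Level 5: lime
Level 6: tulip
Full level-order sequence: rye, plum, hop, aster, iris, ivy, sage, mint, fern, lime, tulip.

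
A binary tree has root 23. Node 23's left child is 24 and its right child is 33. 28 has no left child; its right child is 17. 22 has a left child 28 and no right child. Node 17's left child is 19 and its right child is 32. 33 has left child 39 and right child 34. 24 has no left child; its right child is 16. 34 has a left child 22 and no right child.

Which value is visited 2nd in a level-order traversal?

Level-order visits nodes level by level from the root, left to right within each level.
Level 0: 23
Level 1: 24, 33
Level 2: 16, 39, 34
Level 3: 22
Level 4: 28
Level 5: 17
Level 6: 19, 32
Full level-order sequence: 23, 24, 33, 16, 39, 34, 22, 28, 17, 19, 32.

24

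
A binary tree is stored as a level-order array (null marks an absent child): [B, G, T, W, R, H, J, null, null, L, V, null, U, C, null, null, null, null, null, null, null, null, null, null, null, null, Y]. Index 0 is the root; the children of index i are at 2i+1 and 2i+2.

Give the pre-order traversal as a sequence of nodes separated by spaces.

B G W R L V T H U Y J C

Pre-order visits the node, then its left subtree, then its right subtree.
Visit B.
At B: go left to G.
  Visit G.
  At G: go left to W.
    W is a leaf — visit W.
  At G: go right to R.
    Visit R.
    At R: go left to L.
      L is a leaf — visit L.
    At R: go right to V.
      V is a leaf — visit V.
At B: go right to T.
  Visit T.
  At T: go left to H.
    Visit H.
    At H: no left child.
    At H: go right to U.
      Visit U.
      At U: no left child.
      At U: go right to Y.
        Y is a leaf — visit Y.
  At T: go right to J.
    Visit J.
    At J: go left to C.
      C is a leaf — visit C.
    At J: no right child.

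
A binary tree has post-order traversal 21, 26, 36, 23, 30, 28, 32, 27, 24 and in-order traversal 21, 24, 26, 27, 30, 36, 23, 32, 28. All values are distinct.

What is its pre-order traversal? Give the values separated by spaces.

24 21 27 26 32 30 23 36 28

The last element of post-order is the root; it splits in-order into left and right subtrees.
Root 24: left subtree has 1 node {21}, right has 7 {26, 27, 30, 36, 23, 32, 28}.
  Root 27: left subtree has 1 node {26}, right has 5 {30, 36, 23, 32, 28}.
    Root 32: left subtree has 3 nodes {30, 36, 23}, right has 1 {28}.
      Root 30: left subtree has 0 nodes { }, right has 2 {36, 23}.
        Root 23: left subtree has 1 node {36}, right has 0 { }.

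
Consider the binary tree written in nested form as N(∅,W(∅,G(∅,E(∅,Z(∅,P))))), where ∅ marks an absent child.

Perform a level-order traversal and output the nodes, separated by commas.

Level-order visits nodes level by level from the root, left to right within each level.
Level 0: N
Level 1: W
Level 2: G
Level 3: E
Level 4: Z
Level 5: P

N, W, G, E, Z, P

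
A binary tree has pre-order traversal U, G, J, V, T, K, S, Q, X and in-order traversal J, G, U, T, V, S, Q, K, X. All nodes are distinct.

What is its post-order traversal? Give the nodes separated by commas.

J, G, T, Q, S, X, K, V, U

The first element of pre-order is the root; it splits in-order into left and right subtrees.
Root U: left subtree has 2 nodes {J, G}, right has 6 {T, V, S, Q, K, X}.
  Root G: left subtree has 1 node {J}, right has 0 { }.
  Root V: left subtree has 1 node {T}, right has 4 {S, Q, K, X}.
    Root K: left subtree has 2 nodes {S, Q}, right has 1 {X}.
      Root S: left subtree has 0 nodes { }, right has 1 {Q}.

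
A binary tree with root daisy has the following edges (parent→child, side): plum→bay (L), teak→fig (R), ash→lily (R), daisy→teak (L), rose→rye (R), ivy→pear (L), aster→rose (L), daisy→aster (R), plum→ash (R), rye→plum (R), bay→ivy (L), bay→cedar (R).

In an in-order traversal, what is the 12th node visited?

lily

In-order visits the left subtree, then the node, then the right subtree.
At daisy: go left to teak.
  At teak: no left child.
  Visit teak.
  At teak: go right to fig.
    fig is a leaf — visit fig.
Visit daisy.
At daisy: go right to aster.
  At aster: go left to rose.
    At rose: no left child.
    Visit rose.
    At rose: go right to rye.
      At rye: no left child.
      Visit rye.
      At rye: go right to plum.
        At plum: go left to bay.
          At bay: go left to ivy.
            At ivy: go left to pear.
              pear is a leaf — visit pear.
            Visit ivy.
            At ivy: no right child.
          Visit bay.
          At bay: go right to cedar.
            cedar is a leaf — visit cedar.
        Visit plum.
        At plum: go right to ash.
          At ash: no left child.
          Visit ash.
          At ash: go right to lily.
            lily is a leaf — visit lily.
  Visit aster.
  At aster: no right child.
Full in-order sequence: teak, fig, daisy, rose, rye, pear, ivy, bay, cedar, plum, ash, lily, aster.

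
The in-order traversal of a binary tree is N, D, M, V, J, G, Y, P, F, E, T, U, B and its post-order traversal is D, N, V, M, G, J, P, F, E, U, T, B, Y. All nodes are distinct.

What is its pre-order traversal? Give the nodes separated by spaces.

The last element of post-order is the root; it splits in-order into left and right subtrees.
Root Y: left subtree has 6 nodes {N, D, M, V, J, G}, right has 6 {P, F, E, T, U, B}.
  Root J: left subtree has 4 nodes {N, D, M, V}, right has 1 {G}.
    Root M: left subtree has 2 nodes {N, D}, right has 1 {V}.
      Root N: left subtree has 0 nodes { }, right has 1 {D}.
  Root B: left subtree has 5 nodes {P, F, E, T, U}, right has 0 { }.
    Root T: left subtree has 3 nodes {P, F, E}, right has 1 {U}.
      Root E: left subtree has 2 nodes {P, F}, right has 0 { }.
        Root F: left subtree has 1 node {P}, right has 0 { }.

Y J M N D V G B T E F P U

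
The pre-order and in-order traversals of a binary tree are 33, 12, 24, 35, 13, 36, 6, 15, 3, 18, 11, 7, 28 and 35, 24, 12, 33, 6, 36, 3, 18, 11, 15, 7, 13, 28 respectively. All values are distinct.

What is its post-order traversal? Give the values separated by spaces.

The first element of pre-order is the root; it splits in-order into left and right subtrees.
Root 33: left subtree has 3 nodes {35, 24, 12}, right has 9 {6, 36, 3, 18, 11, 15, 7, 13, 28}.
  Root 12: left subtree has 2 nodes {35, 24}, right has 0 { }.
    Root 24: left subtree has 1 node {35}, right has 0 { }.
  Root 13: left subtree has 7 nodes {6, 36, 3, 18, 11, 15, 7}, right has 1 {28}.
    Root 36: left subtree has 1 node {6}, right has 5 {3, 18, 11, 15, 7}.
      Root 15: left subtree has 3 nodes {3, 18, 11}, right has 1 {7}.
        Root 3: left subtree has 0 nodes { }, right has 2 {18, 11}.
          Root 18: left subtree has 0 nodes { }, right has 1 {11}.

35 24 12 6 11 18 3 7 15 36 28 13 33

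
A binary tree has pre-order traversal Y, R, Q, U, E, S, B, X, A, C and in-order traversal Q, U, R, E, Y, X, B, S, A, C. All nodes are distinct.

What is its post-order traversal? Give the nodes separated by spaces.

The first element of pre-order is the root; it splits in-order into left and right subtrees.
Root Y: left subtree has 4 nodes {Q, U, R, E}, right has 5 {X, B, S, A, C}.
  Root R: left subtree has 2 nodes {Q, U}, right has 1 {E}.
    Root Q: left subtree has 0 nodes { }, right has 1 {U}.
  Root S: left subtree has 2 nodes {X, B}, right has 2 {A, C}.
    Root B: left subtree has 1 node {X}, right has 0 { }.
    Root A: left subtree has 0 nodes { }, right has 1 {C}.

U Q E R X B C A S Y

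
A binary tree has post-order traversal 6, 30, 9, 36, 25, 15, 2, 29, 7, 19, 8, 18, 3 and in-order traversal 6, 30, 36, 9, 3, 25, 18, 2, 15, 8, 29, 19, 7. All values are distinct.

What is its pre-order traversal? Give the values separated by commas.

The last element of post-order is the root; it splits in-order into left and right subtrees.
Root 3: left subtree has 4 nodes {6, 30, 36, 9}, right has 8 {25, 18, 2, 15, 8, 29, 19, 7}.
  Root 36: left subtree has 2 nodes {6, 30}, right has 1 {9}.
    Root 30: left subtree has 1 node {6}, right has 0 { }.
  Root 18: left subtree has 1 node {25}, right has 6 {2, 15, 8, 29, 19, 7}.
    Root 8: left subtree has 2 nodes {2, 15}, right has 3 {29, 19, 7}.
      Root 2: left subtree has 0 nodes { }, right has 1 {15}.
      Root 19: left subtree has 1 node {29}, right has 1 {7}.

3, 36, 30, 6, 9, 18, 25, 8, 2, 15, 19, 29, 7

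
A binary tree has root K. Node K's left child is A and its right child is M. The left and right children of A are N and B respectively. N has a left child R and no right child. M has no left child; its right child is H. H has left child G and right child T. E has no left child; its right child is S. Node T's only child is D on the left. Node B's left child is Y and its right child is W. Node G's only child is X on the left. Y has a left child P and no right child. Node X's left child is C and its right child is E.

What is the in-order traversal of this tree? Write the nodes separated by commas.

In-order visits the left subtree, then the node, then the right subtree.
At K: go left to A.
  At A: go left to N.
    At N: go left to R.
      R is a leaf — visit R.
    Visit N.
    At N: no right child.
  Visit A.
  At A: go right to B.
    At B: go left to Y.
      At Y: go left to P.
        P is a leaf — visit P.
      Visit Y.
      At Y: no right child.
    Visit B.
    At B: go right to W.
      W is a leaf — visit W.
Visit K.
At K: go right to M.
  At M: no left child.
  Visit M.
  At M: go right to H.
    At H: go left to G.
      At G: go left to X.
        At X: go left to C.
          C is a leaf — visit C.
        Visit X.
        At X: go right to E.
          At E: no left child.
          Visit E.
          At E: go right to S.
            S is a leaf — visit S.
      Visit G.
      At G: no right child.
    Visit H.
    At H: go right to T.
      At T: go left to D.
        D is a leaf — visit D.
      Visit T.
      At T: no right child.

R, N, A, P, Y, B, W, K, M, C, X, E, S, G, H, D, T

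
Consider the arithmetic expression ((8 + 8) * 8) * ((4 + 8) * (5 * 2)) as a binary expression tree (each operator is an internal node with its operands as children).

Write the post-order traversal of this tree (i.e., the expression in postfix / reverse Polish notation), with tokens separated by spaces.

Post-order on an expression tree gives postfix notation: for each operator, emit left operand, right operand, then the operator.

8 8 + 8 * 4 8 + 5 2 * * *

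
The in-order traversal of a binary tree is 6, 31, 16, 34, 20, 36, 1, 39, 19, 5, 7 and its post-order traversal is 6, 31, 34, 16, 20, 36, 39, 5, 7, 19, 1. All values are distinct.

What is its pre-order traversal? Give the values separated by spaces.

1 36 20 16 31 6 34 19 39 7 5

The last element of post-order is the root; it splits in-order into left and right subtrees.
Root 1: left subtree has 6 nodes {6, 31, 16, 34, 20, 36}, right has 4 {39, 19, 5, 7}.
  Root 36: left subtree has 5 nodes {6, 31, 16, 34, 20}, right has 0 { }.
    Root 20: left subtree has 4 nodes {6, 31, 16, 34}, right has 0 { }.
      Root 16: left subtree has 2 nodes {6, 31}, right has 1 {34}.
        Root 31: left subtree has 1 node {6}, right has 0 { }.
  Root 19: left subtree has 1 node {39}, right has 2 {5, 7}.
    Root 7: left subtree has 1 node {5}, right has 0 { }.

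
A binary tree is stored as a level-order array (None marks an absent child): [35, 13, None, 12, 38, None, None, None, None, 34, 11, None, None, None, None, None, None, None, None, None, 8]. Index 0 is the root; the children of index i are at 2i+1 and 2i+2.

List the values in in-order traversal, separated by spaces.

12 13 34 8 38 11 35

In-order visits the left subtree, then the node, then the right subtree.
At 35: go left to 13.
  At 13: go left to 12.
    12 is a leaf — visit 12.
  Visit 13.
  At 13: go right to 38.
    At 38: go left to 34.
      At 34: no left child.
      Visit 34.
      At 34: go right to 8.
        8 is a leaf — visit 8.
    Visit 38.
    At 38: go right to 11.
      11 is a leaf — visit 11.
Visit 35.
At 35: no right child.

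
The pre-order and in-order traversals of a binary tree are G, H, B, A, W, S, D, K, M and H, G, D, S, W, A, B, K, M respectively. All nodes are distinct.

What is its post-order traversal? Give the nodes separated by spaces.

H D S W A M K B G

The first element of pre-order is the root; it splits in-order into left and right subtrees.
Root G: left subtree has 1 node {H}, right has 7 {D, S, W, A, B, K, M}.
  Root B: left subtree has 4 nodes {D, S, W, A}, right has 2 {K, M}.
    Root A: left subtree has 3 nodes {D, S, W}, right has 0 { }.
      Root W: left subtree has 2 nodes {D, S}, right has 0 { }.
        Root S: left subtree has 1 node {D}, right has 0 { }.
    Root K: left subtree has 0 nodes { }, right has 1 {M}.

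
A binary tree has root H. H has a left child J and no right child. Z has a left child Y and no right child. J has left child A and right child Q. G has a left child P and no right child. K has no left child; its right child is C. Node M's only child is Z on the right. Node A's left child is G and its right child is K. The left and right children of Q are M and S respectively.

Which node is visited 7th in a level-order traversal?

M

Level-order visits nodes level by level from the root, left to right within each level.
Level 0: H
Level 1: J
Level 2: A, Q
Level 3: G, K, M, S
Level 4: P, C, Z
Level 5: Y
Full level-order sequence: H, J, A, Q, G, K, M, S, P, C, Z, Y.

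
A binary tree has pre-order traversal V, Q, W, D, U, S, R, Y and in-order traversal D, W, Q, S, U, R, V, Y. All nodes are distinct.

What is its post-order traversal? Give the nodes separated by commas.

The first element of pre-order is the root; it splits in-order into left and right subtrees.
Root V: left subtree has 6 nodes {D, W, Q, S, U, R}, right has 1 {Y}.
  Root Q: left subtree has 2 nodes {D, W}, right has 3 {S, U, R}.
    Root W: left subtree has 1 node {D}, right has 0 { }.
    Root U: left subtree has 1 node {S}, right has 1 {R}.

D, W, S, R, U, Q, Y, V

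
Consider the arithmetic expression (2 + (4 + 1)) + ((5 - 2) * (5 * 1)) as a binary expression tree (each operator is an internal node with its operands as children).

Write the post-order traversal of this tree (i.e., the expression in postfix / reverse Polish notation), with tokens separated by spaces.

2 4 1 + + 5 2 - 5 1 * * +

Post-order on an expression tree gives postfix notation: for each operator, emit left operand, right operand, then the operator.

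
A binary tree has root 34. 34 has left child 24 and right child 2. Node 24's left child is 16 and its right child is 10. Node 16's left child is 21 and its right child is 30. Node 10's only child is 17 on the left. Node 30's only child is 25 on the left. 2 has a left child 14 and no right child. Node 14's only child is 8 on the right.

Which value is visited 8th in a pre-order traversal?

17

Pre-order visits the node, then its left subtree, then its right subtree.
Visit 34.
At 34: go left to 24.
  Visit 24.
  At 24: go left to 16.
    Visit 16.
    At 16: go left to 21.
      21 is a leaf — visit 21.
    At 16: go right to 30.
      Visit 30.
      At 30: go left to 25.
        25 is a leaf — visit 25.
      At 30: no right child.
  At 24: go right to 10.
    Visit 10.
    At 10: go left to 17.
      17 is a leaf — visit 17.
    At 10: no right child.
At 34: go right to 2.
  Visit 2.
  At 2: go left to 14.
    Visit 14.
    At 14: no left child.
    At 14: go right to 8.
      8 is a leaf — visit 8.
  At 2: no right child.
Full pre-order sequence: 34, 24, 16, 21, 30, 25, 10, 17, 2, 14, 8.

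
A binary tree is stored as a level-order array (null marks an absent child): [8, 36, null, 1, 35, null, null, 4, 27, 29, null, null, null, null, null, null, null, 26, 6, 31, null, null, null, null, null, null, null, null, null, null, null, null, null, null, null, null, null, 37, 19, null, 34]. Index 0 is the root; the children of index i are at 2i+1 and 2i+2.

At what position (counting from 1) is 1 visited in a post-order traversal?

Post-order visits the left subtree, then the right subtree, then the node.
At 8: go left to 36.
  At 36: go left to 1.
    At 1: go left to 4.
      4 is a leaf — visit 4.
    At 1: go right to 27.
      At 27: go left to 26.
        26 is a leaf — visit 26.
      At 27: go right to 6.
        At 6: go left to 37.
          37 is a leaf — visit 37.
        At 6: go right to 19.
          19 is a leaf — visit 19.
        Visit 6.
      Visit 27.
    Visit 1.
  At 36: go right to 35.
    At 35: go left to 29.
      At 29: go left to 31.
        At 31: no left child.
        At 31: go right to 34.
          34 is a leaf — visit 34.
        Visit 31.
      At 29: no right child.
      Visit 29.
    At 35: no right child.
    Visit 35.
  Visit 36.
At 8: no right child.
Visit 8.
Full post-order sequence: 4, 26, 37, 19, 6, 27, 1, 34, 31, 29, 35, 36, 8.

7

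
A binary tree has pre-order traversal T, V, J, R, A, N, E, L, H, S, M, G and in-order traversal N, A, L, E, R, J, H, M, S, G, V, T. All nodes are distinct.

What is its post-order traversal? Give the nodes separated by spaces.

N L E A R M G S H J V T

The first element of pre-order is the root; it splits in-order into left and right subtrees.
Root T: left subtree has 11 nodes {N, A, L, E, R, J, H, M, S, G, V}, right has 0 { }.
  Root V: left subtree has 10 nodes {N, A, L, E, R, J, H, M, S, G}, right has 0 { }.
    Root J: left subtree has 5 nodes {N, A, L, E, R}, right has 4 {H, M, S, G}.
      Root R: left subtree has 4 nodes {N, A, L, E}, right has 0 { }.
        Root A: left subtree has 1 node {N}, right has 2 {L, E}.
          Root E: left subtree has 1 node {L}, right has 0 { }.
      Root H: left subtree has 0 nodes { }, right has 3 {M, S, G}.
        Root S: left subtree has 1 node {M}, right has 1 {G}.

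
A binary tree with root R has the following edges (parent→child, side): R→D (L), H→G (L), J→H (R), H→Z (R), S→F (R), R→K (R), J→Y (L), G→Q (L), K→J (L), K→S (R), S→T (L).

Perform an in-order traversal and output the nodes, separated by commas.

In-order visits the left subtree, then the node, then the right subtree.
At R: go left to D.
  D is a leaf — visit D.
Visit R.
At R: go right to K.
  At K: go left to J.
    At J: go left to Y.
      Y is a leaf — visit Y.
    Visit J.
    At J: go right to H.
      At H: go left to G.
        At G: go left to Q.
          Q is a leaf — visit Q.
        Visit G.
        At G: no right child.
      Visit H.
      At H: go right to Z.
        Z is a leaf — visit Z.
  Visit K.
  At K: go right to S.
    At S: go left to T.
      T is a leaf — visit T.
    Visit S.
    At S: go right to F.
      F is a leaf — visit F.

D, R, Y, J, Q, G, H, Z, K, T, S, F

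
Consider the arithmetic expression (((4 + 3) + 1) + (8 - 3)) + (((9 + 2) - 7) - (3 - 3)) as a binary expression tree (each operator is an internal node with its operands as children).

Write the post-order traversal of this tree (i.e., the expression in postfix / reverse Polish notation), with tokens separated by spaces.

4 3 + 1 + 8 3 - + 9 2 + 7 - 3 3 - - +

Post-order on an expression tree gives postfix notation: for each operator, emit left operand, right operand, then the operator.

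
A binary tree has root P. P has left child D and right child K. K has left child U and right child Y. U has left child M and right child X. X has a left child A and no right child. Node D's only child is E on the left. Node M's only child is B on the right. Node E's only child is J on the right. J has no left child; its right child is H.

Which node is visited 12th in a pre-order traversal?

Y

Pre-order visits the node, then its left subtree, then its right subtree.
Visit P.
At P: go left to D.
  Visit D.
  At D: go left to E.
    Visit E.
    At E: no left child.
    At E: go right to J.
      Visit J.
      At J: no left child.
      At J: go right to H.
        H is a leaf — visit H.
  At D: no right child.
At P: go right to K.
  Visit K.
  At K: go left to U.
    Visit U.
    At U: go left to M.
      Visit M.
      At M: no left child.
      At M: go right to B.
        B is a leaf — visit B.
    At U: go right to X.
      Visit X.
      At X: go left to A.
        A is a leaf — visit A.
      At X: no right child.
  At K: go right to Y.
    Y is a leaf — visit Y.
Full pre-order sequence: P, D, E, J, H, K, U, M, B, X, A, Y.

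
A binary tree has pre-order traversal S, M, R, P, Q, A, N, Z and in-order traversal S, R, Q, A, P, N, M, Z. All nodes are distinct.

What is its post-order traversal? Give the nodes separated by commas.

A, Q, N, P, R, Z, M, S

The first element of pre-order is the root; it splits in-order into left and right subtrees.
Root S: left subtree has 0 nodes { }, right has 7 {R, Q, A, P, N, M, Z}.
  Root M: left subtree has 5 nodes {R, Q, A, P, N}, right has 1 {Z}.
    Root R: left subtree has 0 nodes { }, right has 4 {Q, A, P, N}.
      Root P: left subtree has 2 nodes {Q, A}, right has 1 {N}.
        Root Q: left subtree has 0 nodes { }, right has 1 {A}.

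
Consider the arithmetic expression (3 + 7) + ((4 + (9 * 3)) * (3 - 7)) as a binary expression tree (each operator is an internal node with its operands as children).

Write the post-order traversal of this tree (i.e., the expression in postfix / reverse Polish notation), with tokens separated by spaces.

3 7 + 4 9 3 * + 3 7 - * +

Post-order on an expression tree gives postfix notation: for each operator, emit left operand, right operand, then the operator.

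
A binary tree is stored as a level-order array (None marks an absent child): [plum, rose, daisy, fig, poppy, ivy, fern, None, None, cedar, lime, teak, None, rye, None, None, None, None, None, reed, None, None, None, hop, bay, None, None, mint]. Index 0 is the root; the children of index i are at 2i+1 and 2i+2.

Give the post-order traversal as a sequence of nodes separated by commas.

Post-order visits the left subtree, then the right subtree, then the node.
At plum: go left to rose.
  At rose: go left to fig.
    fig is a leaf — visit fig.
  At rose: go right to poppy.
    At poppy: go left to cedar.
      At cedar: go left to reed.
        reed is a leaf — visit reed.
      At cedar: no right child.
      Visit cedar.
    At poppy: go right to lime.
      lime is a leaf — visit lime.
    Visit poppy.
  Visit rose.
At plum: go right to daisy.
  At daisy: go left to ivy.
    At ivy: go left to teak.
      At teak: go left to hop.
        hop is a leaf — visit hop.
      At teak: go right to bay.
        bay is a leaf — visit bay.
      Visit teak.
    At ivy: no right child.
    Visit ivy.
  At daisy: go right to fern.
    At fern: go left to rye.
      At rye: go left to mint.
        mint is a leaf — visit mint.
      At rye: no right child.
      Visit rye.
    At fern: no right child.
    Visit fern.
  Visit daisy.
Visit plum.

fig, reed, cedar, lime, poppy, rose, hop, bay, teak, ivy, mint, rye, fern, daisy, plum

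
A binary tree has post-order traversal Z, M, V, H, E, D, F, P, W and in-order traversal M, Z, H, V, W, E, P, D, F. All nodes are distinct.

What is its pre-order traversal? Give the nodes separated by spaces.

W H M Z V P E F D

The last element of post-order is the root; it splits in-order into left and right subtrees.
Root W: left subtree has 4 nodes {M, Z, H, V}, right has 4 {E, P, D, F}.
  Root H: left subtree has 2 nodes {M, Z}, right has 1 {V}.
    Root M: left subtree has 0 nodes { }, right has 1 {Z}.
  Root P: left subtree has 1 node {E}, right has 2 {D, F}.
    Root F: left subtree has 1 node {D}, right has 0 { }.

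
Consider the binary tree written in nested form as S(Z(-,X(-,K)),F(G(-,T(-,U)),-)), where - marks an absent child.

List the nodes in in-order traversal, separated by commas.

In-order visits the left subtree, then the node, then the right subtree.
At S: go left to Z.
  At Z: no left child.
  Visit Z.
  At Z: go right to X.
    At X: no left child.
    Visit X.
    At X: go right to K.
      K is a leaf — visit K.
Visit S.
At S: go right to F.
  At F: go left to G.
    At G: no left child.
    Visit G.
    At G: go right to T.
      At T: no left child.
      Visit T.
      At T: go right to U.
        U is a leaf — visit U.
  Visit F.
  At F: no right child.

Z, X, K, S, G, T, U, F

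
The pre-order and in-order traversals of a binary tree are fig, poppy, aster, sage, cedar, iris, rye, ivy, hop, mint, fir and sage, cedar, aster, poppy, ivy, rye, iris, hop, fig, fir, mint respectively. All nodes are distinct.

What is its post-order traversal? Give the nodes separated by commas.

The first element of pre-order is the root; it splits in-order into left and right subtrees.
Root fig: left subtree has 8 nodes {sage, cedar, aster, poppy, ivy, rye, iris, hop}, right has 2 {fir, mint}.
  Root poppy: left subtree has 3 nodes {sage, cedar, aster}, right has 4 {ivy, rye, iris, hop}.
    Root aster: left subtree has 2 nodes {sage, cedar}, right has 0 { }.
      Root sage: left subtree has 0 nodes { }, right has 1 {cedar}.
    Root iris: left subtree has 2 nodes {ivy, rye}, right has 1 {hop}.
      Root rye: left subtree has 1 node {ivy}, right has 0 { }.
  Root mint: left subtree has 1 node {fir}, right has 0 { }.

cedar, sage, aster, ivy, rye, hop, iris, poppy, fir, mint, fig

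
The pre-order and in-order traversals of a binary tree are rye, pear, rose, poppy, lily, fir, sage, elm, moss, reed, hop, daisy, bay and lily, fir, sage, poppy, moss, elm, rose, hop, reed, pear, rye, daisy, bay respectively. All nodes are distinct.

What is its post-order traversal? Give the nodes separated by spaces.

The first element of pre-order is the root; it splits in-order into left and right subtrees.
Root rye: left subtree has 10 nodes {lily, fir, sage, poppy, moss, elm, rose, hop, reed, pear}, right has 2 {daisy, bay}.
  Root pear: left subtree has 9 nodes {lily, fir, sage, poppy, moss, elm, rose, hop, reed}, right has 0 { }.
    Root rose: left subtree has 6 nodes {lily, fir, sage, poppy, moss, elm}, right has 2 {hop, reed}.
      Root poppy: left subtree has 3 nodes {lily, fir, sage}, right has 2 {moss, elm}.
        Root lily: left subtree has 0 nodes { }, right has 2 {fir, sage}.
          Root fir: left subtree has 0 nodes { }, right has 1 {sage}.
        Root elm: left subtree has 1 node {moss}, right has 0 { }.
      Root reed: left subtree has 1 node {hop}, right has 0 { }.
  Root daisy: left subtree has 0 nodes { }, right has 1 {bay}.

sage fir lily moss elm poppy hop reed rose pear bay daisy rye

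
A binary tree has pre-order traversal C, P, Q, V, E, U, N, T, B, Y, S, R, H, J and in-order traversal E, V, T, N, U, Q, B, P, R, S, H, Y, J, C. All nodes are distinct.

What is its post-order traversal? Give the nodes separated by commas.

E, T, N, U, V, B, Q, R, H, S, J, Y, P, C

The first element of pre-order is the root; it splits in-order into left and right subtrees.
Root C: left subtree has 13 nodes {E, V, T, N, U, Q, B, P, R, S, H, Y, J}, right has 0 { }.
  Root P: left subtree has 7 nodes {E, V, T, N, U, Q, B}, right has 5 {R, S, H, Y, J}.
    Root Q: left subtree has 5 nodes {E, V, T, N, U}, right has 1 {B}.
      Root V: left subtree has 1 node {E}, right has 3 {T, N, U}.
        Root U: left subtree has 2 nodes {T, N}, right has 0 { }.
          Root N: left subtree has 1 node {T}, right has 0 { }.
    Root Y: left subtree has 3 nodes {R, S, H}, right has 1 {J}.
      Root S: left subtree has 1 node {R}, right has 1 {H}.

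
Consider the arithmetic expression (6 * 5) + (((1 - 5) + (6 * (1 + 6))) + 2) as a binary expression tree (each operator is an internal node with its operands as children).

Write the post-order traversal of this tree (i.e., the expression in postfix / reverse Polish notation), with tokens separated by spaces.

6 5 * 1 5 - 6 1 6 + * + 2 + +

Post-order on an expression tree gives postfix notation: for each operator, emit left operand, right operand, then the operator.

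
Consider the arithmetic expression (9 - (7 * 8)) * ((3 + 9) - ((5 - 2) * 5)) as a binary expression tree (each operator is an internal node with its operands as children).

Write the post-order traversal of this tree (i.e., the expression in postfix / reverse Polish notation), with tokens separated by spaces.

9 7 8 * - 3 9 + 5 2 - 5 * - *

Post-order on an expression tree gives postfix notation: for each operator, emit left operand, right operand, then the operator.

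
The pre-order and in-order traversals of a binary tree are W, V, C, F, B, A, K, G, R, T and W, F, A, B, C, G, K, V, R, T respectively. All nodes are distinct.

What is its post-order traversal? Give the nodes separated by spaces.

A B F G K C T R V W

The first element of pre-order is the root; it splits in-order into left and right subtrees.
Root W: left subtree has 0 nodes { }, right has 9 {F, A, B, C, G, K, V, R, T}.
  Root V: left subtree has 6 nodes {F, A, B, C, G, K}, right has 2 {R, T}.
    Root C: left subtree has 3 nodes {F, A, B}, right has 2 {G, K}.
      Root F: left subtree has 0 nodes { }, right has 2 {A, B}.
        Root B: left subtree has 1 node {A}, right has 0 { }.
      Root K: left subtree has 1 node {G}, right has 0 { }.
    Root R: left subtree has 0 nodes { }, right has 1 {T}.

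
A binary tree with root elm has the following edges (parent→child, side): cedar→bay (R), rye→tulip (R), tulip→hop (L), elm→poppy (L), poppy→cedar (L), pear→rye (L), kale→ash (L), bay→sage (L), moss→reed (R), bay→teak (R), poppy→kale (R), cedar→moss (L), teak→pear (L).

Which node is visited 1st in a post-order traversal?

reed

Post-order visits the left subtree, then the right subtree, then the node.
At elm: go left to poppy.
  At poppy: go left to cedar.
    At cedar: go left to moss.
      At moss: no left child.
      At moss: go right to reed.
        reed is a leaf — visit reed.
      Visit moss.
    At cedar: go right to bay.
      At bay: go left to sage.
        sage is a leaf — visit sage.
      At bay: go right to teak.
        At teak: go left to pear.
          At pear: go left to rye.
            At rye: no left child.
            At rye: go right to tulip.
              At tulip: go left to hop.
                hop is a leaf — visit hop.
              At tulip: no right child.
              Visit tulip.
            Visit rye.
          At pear: no right child.
          Visit pear.
        At teak: no right child.
        Visit teak.
      Visit bay.
    Visit cedar.
  At poppy: go right to kale.
    At kale: go left to ash.
      ash is a leaf — visit ash.
    At kale: no right child.
    Visit kale.
  Visit poppy.
At elm: no right child.
Visit elm.
Full post-order sequence: reed, moss, sage, hop, tulip, rye, pear, teak, bay, cedar, ash, kale, poppy, elm.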